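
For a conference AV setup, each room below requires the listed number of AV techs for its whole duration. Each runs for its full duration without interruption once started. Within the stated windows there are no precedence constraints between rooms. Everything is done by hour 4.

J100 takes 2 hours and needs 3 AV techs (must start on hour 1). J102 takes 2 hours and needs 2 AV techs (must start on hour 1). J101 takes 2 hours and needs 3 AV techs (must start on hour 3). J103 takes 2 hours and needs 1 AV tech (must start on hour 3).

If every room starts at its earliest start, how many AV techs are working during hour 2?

At early start, hour 2 has: J100, J102.
Demand: 3 + 2 = 5.

5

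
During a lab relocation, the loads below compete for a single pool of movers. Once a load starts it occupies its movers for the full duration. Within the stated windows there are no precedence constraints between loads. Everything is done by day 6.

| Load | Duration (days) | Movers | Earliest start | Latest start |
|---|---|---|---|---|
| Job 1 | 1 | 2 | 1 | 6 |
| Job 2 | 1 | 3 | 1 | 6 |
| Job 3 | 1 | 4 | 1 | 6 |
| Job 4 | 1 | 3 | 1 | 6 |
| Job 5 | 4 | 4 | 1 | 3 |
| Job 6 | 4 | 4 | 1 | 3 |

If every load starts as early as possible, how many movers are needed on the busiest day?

Early-start schedule: Job 1@1, Job 2@1, Job 3@1, Job 4@1, Job 5@1, Job 6@1.
Load per day: day 1: 20, day 2: 8, day 3: 8, day 4: 8, day 5: 0, day 6: 0.
Peak is 20.

20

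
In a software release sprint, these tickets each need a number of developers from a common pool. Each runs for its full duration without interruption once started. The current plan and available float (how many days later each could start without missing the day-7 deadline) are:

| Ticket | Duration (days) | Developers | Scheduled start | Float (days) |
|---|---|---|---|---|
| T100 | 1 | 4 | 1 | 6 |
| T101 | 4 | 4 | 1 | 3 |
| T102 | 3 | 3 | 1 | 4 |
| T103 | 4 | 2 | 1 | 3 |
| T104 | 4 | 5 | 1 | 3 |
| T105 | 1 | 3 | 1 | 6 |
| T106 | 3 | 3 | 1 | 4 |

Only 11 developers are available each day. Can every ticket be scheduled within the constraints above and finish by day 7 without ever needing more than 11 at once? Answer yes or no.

yes

Schedule T100@1, T101@1, T102@1, T103@2, T104@4, T105@6, T106@5: d1:11  d2:9  d3:9  d4:11  d5:10  d6:11  d7:8 — peak 11 ≤ 11.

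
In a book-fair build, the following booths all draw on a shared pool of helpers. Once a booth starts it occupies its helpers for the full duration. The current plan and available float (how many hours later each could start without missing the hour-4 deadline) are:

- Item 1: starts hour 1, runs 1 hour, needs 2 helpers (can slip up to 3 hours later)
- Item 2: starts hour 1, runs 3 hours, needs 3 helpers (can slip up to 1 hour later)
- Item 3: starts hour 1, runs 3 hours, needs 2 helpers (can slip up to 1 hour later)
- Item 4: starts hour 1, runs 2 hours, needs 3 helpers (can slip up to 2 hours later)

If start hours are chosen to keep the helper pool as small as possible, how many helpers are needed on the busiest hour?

8

Early-start (Item 1@1, Item 2@1, Item 3@1, Item 4@1) gives peak 10: h1:10  h2:8  h3:5  h4:0.
Shift Item 4→2.
Schedule Item 1@1, Item 2@1, Item 3@1, Item 4@2: h1:7  h2:8  h3:8  h4:0 — peak 8.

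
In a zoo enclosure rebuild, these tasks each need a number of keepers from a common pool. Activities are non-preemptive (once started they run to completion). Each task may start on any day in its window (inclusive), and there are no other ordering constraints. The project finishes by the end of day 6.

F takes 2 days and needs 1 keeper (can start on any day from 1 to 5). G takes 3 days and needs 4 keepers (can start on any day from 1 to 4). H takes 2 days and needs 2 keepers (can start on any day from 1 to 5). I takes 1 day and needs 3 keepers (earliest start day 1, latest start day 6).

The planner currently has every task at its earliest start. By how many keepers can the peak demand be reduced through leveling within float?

6

Early-start peak: d1:10  d2:7  d3:4  d4:0  d5:0  d6:0 ⇒ 10.
Leveled (F@1, G@3, H@1, I@6): d1:3  d2:3  d3:4  d4:4  d5:4  d6:3 ⇒ 4.
Reduction 10 − 4 = 6.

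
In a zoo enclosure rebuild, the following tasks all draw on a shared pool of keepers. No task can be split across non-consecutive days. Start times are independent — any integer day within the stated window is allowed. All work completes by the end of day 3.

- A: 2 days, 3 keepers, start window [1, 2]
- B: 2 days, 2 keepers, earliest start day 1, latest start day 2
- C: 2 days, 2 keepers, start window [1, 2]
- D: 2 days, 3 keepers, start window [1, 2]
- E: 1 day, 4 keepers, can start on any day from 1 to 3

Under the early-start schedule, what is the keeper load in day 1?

14

At early start, day 1 has: A, B, C, D, E.
Demand: 3 + 2 + 2 + 3 + 4 = 14.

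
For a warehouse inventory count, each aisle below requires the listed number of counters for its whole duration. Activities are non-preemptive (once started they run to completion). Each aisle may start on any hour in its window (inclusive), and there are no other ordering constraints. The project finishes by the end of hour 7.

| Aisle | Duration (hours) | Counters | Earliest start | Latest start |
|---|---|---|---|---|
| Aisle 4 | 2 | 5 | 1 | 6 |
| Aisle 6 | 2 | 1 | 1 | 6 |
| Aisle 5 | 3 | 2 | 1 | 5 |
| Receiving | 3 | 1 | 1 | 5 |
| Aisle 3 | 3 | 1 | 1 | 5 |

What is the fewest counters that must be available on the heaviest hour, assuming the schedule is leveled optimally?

Early-start (Aisle 4@1, Aisle 6@1, Aisle 5@1, Receiving@1, Aisle 3@1) gives peak 10: h1:10  h2:10  h3:4  h4:0  h5:0  h6:0  h7:0.
Shift Aisle 6→3, Aisle 5→3, Receiving→3, Aisle 3→3.
Schedule Aisle 4@1, Aisle 6@3, Aisle 5@3, Receiving@3, Aisle 3@3: h1:5  h2:5  h3:5  h4:5  h5:4  h6:0  h7:0 — peak 5.

5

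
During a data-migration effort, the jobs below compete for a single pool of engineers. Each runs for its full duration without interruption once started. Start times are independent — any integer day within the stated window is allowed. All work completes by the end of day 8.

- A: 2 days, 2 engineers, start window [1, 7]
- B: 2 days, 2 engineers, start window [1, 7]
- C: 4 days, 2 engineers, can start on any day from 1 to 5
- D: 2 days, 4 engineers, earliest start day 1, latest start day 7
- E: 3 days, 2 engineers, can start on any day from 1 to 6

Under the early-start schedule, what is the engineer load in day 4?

2

At early start, day 4 has: C.
Demand: 2 = 2.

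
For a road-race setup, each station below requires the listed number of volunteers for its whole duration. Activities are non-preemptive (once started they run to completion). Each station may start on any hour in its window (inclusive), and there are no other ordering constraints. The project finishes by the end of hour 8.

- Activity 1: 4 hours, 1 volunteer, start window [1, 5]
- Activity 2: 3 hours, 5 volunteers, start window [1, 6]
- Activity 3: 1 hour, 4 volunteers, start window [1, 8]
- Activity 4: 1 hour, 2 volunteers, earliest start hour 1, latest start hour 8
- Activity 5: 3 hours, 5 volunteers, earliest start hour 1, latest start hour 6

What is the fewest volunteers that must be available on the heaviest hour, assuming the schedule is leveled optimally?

6

Early-start (Activity 1@1, Activity 2@1, Activity 3@1, Activity 4@1, Activity 5@1) gives peak 17: h1:17  h2:11  h3:11  h4:1  h5:0  h6:0  h7:0  h8:0.
Shift Activity 3→4, Activity 4→5, Activity 5→6.
Schedule Activity 1@1, Activity 2@1, Activity 3@4, Activity 4@5, Activity 5@6: h1:6  h2:6  h3:6  h4:5  h5:2  h6:5  h7:5  h8:5 — peak 6.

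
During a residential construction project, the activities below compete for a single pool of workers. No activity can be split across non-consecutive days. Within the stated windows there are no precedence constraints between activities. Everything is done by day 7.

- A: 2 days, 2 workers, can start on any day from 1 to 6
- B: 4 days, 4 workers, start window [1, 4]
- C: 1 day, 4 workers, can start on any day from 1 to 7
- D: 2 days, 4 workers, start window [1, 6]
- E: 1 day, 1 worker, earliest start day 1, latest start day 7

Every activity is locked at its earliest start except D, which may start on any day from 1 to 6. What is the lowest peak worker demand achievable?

D@1: d1:15  d2:10  d3:4  d4:4  d5:0  d6:0  d7:0 → peak 15
D@2: d1:11  d2:10  d3:8  d4:4  d5:0  d6:0  d7:0 → peak 11
D@3: d1:11  d2:6  d3:8  d4:8  d5:0  d6:0  d7:0 → peak 11
D@4: d1:11  d2:6  d3:4  d4:8  d5:4  d6:0  d7:0 → peak 11
D@5: d1:11  d2:6  d3:4  d4:4  d5:4  d6:4  d7:0 → peak 11
D@6: d1:11  d2:6  d3:4  d4:4  d5:0  d6:4  d7:4 → peak 11
Best is D@2, peak 11.

11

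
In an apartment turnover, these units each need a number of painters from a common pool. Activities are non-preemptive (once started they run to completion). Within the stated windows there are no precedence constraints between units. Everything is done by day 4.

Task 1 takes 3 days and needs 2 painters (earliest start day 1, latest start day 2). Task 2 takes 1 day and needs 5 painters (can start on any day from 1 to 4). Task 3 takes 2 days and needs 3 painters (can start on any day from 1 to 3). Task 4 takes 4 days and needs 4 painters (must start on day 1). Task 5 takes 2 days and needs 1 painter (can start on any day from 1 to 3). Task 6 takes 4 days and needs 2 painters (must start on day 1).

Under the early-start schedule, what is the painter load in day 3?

8

At early start, day 3 has: Task 1, Task 4, Task 6.
Demand: 2 + 4 + 2 = 8.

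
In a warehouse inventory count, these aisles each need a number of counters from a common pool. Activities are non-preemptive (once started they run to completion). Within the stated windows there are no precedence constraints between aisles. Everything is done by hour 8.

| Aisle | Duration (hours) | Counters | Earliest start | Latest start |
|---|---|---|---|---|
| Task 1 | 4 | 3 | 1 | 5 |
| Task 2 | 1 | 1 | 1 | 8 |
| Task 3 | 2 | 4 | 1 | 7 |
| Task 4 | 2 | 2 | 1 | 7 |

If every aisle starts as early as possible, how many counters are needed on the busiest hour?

Early-start schedule: Task 1@1, Task 2@1, Task 3@1, Task 4@1.
Load per hour: hour 1: 10, hour 2: 9, hour 3: 3, hour 4: 3, hour 5: 0, hour 6: 0, hour 7: 0, hour 8: 0.
Peak is 10.

10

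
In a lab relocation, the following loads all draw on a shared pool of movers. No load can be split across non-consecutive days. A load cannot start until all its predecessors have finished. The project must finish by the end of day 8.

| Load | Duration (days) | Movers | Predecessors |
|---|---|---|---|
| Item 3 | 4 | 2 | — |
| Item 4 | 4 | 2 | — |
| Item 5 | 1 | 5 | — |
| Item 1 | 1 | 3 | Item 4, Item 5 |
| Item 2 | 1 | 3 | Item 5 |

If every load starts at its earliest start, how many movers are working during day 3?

4

At early start, day 3 has: Item 3, Item 4.
Demand: 2 + 2 = 4.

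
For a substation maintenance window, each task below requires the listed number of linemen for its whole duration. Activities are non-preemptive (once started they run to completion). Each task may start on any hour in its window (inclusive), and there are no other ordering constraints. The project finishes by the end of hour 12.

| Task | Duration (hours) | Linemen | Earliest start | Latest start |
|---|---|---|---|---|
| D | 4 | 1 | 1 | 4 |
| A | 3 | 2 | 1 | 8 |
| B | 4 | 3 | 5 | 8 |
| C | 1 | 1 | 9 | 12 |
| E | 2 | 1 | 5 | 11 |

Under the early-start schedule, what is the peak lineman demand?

4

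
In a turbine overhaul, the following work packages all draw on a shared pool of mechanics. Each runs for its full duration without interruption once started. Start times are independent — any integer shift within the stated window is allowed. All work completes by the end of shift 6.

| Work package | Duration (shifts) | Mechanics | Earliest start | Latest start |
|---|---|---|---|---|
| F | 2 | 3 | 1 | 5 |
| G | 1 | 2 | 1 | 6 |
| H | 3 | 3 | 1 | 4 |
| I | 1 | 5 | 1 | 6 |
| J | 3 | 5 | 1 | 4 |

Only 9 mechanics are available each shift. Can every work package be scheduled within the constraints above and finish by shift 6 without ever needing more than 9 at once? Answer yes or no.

Schedule F@1, G@1, H@1, I@3, J@4: s1:8  s2:6  s3:8  s4:5  s5:5  s6:5 — peak 8 ≤ 9.

yes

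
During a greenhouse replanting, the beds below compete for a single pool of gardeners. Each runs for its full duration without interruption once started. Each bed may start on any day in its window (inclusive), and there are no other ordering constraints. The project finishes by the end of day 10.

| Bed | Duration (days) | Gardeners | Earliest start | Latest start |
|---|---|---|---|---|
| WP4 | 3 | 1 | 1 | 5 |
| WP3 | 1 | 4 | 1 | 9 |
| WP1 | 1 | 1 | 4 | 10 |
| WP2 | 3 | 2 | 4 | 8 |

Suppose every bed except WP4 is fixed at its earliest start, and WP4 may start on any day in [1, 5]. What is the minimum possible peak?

WP4@1: d1:5  d2:1  d3:1  d4:3  d5:2  d6:2  d7:0  d8:0  d9:0  d10:0 → peak 5
WP4@2: d1:4  d2:1  d3:1  d4:4  d5:2  d6:2  d7:0  d8:0  d9:0  d10:0 → peak 4
WP4@3: d1:4  d2:0  d3:1  d4:4  d5:3  d6:2  d7:0  d8:0  d9:0  d10:0 → peak 4
WP4@4: d1:4  d2:0  d3:0  d4:4  d5:3  d6:3  d7:0  d8:0  d9:0  d10:0 → peak 4
WP4@5: d1:4  d2:0  d3:0  d4:3  d5:3  d6:3  d7:1  d8:0  d9:0  d10:0 → peak 4
Best is WP4@2, peak 4.

4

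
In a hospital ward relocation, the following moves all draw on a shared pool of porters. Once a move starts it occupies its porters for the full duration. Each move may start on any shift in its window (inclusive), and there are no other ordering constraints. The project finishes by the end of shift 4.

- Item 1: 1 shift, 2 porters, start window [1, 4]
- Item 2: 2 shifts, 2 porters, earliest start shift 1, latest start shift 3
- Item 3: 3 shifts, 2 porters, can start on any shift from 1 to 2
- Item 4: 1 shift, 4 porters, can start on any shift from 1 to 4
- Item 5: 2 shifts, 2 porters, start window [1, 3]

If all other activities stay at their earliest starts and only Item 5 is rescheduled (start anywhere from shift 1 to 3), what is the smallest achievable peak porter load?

10

Item 5@1: s1:12  s2:6  s3:2  s4:0 → peak 12
Item 5@2: s1:10  s2:6  s3:4  s4:0 → peak 10
Item 5@3: s1:10  s2:4  s3:4  s4:2 → peak 10
Best is Item 5@2, peak 10.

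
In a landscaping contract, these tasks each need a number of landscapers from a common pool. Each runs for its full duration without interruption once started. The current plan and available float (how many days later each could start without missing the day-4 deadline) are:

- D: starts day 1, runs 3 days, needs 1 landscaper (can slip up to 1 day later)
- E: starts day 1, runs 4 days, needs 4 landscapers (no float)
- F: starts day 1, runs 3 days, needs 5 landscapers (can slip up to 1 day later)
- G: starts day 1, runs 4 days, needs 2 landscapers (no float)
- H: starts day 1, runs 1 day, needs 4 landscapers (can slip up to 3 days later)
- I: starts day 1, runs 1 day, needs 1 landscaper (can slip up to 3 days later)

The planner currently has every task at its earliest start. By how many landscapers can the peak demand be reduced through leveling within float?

5

Early-start peak: d1:17  d2:12  d3:12  d4:6 ⇒ 17.
Leveled (D@1, E@1, F@1, G@1, H@4, I@4): d1:12  d2:12  d3:12  d4:11 ⇒ 12.
Reduction 17 − 12 = 5.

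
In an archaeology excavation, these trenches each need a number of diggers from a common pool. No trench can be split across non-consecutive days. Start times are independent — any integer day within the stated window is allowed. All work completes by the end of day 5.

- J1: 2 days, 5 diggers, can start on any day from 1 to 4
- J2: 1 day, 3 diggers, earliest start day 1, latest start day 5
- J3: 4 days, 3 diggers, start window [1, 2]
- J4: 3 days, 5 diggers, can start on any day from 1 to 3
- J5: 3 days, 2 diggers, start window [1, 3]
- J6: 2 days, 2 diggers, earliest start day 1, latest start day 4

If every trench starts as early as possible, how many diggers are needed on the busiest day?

20

Early-start schedule: J1@1, J2@1, J3@1, J4@1, J5@1, J6@1.
Load per day: day 1: 20, day 2: 17, day 3: 10, day 4: 3, day 5: 0.
Peak is 20.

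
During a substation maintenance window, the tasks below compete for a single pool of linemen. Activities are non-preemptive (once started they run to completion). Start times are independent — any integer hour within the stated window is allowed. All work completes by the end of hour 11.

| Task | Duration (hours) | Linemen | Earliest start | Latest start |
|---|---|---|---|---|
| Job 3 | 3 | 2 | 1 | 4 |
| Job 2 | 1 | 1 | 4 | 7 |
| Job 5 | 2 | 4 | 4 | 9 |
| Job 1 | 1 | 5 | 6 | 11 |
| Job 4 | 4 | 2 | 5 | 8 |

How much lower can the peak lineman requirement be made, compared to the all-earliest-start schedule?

2

Early-start peak: h1:2  h2:2  h3:2  h4:5  h5:6  h6:7  h7:2  h8:2  h9:0  h10:0  h11:0 ⇒ 7.
Leveled (Job 3@1, Job 2@4, Job 5@4, Job 1@6, Job 4@7): h1:2  h2:2  h3:2  h4:5  h5:4  h6:5  h7:2  h8:2  h9:2  h10:2  h11:0 ⇒ 5.
Reduction 7 − 5 = 2.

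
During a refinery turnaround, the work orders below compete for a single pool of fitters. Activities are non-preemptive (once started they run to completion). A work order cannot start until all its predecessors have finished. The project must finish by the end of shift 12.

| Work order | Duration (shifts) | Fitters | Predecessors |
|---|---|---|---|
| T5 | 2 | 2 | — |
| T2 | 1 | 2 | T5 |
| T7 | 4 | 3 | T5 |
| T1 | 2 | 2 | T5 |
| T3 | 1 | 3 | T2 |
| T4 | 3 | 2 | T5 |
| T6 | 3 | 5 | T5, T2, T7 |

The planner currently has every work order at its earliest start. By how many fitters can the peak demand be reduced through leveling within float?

Early-start peak: s1:2  s2:2  s3:9  s4:10  s5:5  s6:3  s7:5  s8:5  s9:5  s10:0  s11:0  s12:0 ⇒ 10.
Leveled (T5@1, T2@3, T7@3, T1@4, T3@7, T4@6, T6@9): s1:2  s2:2  s3:5  s4:5  s5:5  s6:5  s7:5  s8:2  s9:5  s10:5  s11:5  s12:0 ⇒ 5.
Reduction 10 − 5 = 5.

5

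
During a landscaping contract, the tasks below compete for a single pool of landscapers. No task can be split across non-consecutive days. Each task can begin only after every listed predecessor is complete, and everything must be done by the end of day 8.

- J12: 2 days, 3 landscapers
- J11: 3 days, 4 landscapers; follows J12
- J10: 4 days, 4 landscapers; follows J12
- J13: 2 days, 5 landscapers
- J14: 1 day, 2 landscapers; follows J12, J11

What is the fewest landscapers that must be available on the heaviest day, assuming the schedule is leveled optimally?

Schedule J12@1, J11@3, J10@3, J13@1, J14@6: d1:8  d2:8  d3:8  d4:8  d5:8  d6:6  d7:0  d8:0 — peak 8.

8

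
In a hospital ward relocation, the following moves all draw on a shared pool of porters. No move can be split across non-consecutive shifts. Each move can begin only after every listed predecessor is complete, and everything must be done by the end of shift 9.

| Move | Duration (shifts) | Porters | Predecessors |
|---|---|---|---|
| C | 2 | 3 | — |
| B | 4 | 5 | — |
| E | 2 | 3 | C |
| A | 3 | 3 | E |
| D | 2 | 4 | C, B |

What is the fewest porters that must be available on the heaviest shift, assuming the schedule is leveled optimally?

8

Schedule C@1, B@1, E@3, A@5, D@5: s1:8  s2:8  s3:8  s4:8  s5:7  s6:7  s7:3  s8:0  s9:0 — peak 8.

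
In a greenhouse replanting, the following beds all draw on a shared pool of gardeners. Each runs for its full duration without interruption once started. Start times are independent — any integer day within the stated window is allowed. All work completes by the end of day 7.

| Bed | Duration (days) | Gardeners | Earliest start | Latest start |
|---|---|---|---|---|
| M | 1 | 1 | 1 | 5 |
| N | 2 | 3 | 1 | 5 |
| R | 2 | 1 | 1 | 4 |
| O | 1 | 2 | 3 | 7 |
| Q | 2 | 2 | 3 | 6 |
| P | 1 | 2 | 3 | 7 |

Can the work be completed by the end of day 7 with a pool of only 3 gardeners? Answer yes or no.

yes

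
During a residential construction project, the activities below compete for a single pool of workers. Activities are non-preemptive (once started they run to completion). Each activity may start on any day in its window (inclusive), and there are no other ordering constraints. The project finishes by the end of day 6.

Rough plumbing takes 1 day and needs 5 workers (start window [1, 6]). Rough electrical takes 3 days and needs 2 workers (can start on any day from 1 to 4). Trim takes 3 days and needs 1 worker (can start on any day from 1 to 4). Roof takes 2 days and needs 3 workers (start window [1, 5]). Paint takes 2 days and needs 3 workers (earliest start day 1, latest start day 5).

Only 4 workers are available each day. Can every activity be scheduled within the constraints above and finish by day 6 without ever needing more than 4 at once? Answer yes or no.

no

Total worker-days = 26; over 6 days the average is 26/6 > 4, so some day must exceed 4.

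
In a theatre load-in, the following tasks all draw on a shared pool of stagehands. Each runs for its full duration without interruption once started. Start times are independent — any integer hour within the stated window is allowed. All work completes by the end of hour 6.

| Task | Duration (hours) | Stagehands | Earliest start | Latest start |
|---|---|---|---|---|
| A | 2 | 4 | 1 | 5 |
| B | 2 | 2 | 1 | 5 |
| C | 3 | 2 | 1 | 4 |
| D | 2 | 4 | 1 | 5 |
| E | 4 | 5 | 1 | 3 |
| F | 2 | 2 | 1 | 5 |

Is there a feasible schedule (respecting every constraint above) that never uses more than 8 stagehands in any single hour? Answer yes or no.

Total stagehand-hours = 50; over 6 hours the average is 50/6 > 8, so some hour must exceed 8.

no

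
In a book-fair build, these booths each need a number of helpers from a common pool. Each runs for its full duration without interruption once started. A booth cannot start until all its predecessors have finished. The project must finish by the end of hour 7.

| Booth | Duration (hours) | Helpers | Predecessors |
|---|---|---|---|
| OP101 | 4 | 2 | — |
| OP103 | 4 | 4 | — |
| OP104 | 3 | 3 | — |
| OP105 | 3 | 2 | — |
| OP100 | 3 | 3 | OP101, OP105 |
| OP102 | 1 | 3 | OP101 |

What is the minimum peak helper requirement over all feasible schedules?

Early-start (OP101@1, OP103@1, OP104@1, OP105@1, OP100@5, OP102@5) gives peak 11: h1:11  h2:11  h3:11  h4:6  h5:6  h6:3  h7:3.
Shift OP104→4.
Schedule OP101@1, OP103@1, OP104@4, OP105@1, OP100@5, OP102@5: h1:8  h2:8  h3:8  h4:9  h5:9  h6:6  h7:3 — peak 9.

9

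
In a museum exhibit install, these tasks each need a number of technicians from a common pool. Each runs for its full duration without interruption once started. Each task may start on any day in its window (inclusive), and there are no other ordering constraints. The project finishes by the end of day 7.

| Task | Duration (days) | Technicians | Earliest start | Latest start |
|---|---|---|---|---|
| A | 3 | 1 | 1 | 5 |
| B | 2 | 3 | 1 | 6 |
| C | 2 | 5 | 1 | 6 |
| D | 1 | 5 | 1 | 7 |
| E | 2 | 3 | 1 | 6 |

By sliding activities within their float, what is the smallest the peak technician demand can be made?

5

Early-start (A@1, B@1, C@1, D@1, E@1) gives peak 17: d1:17  d2:12  d3:1  d4:0  d5:0  d6:0  d7:0.
Shift C→5, D→7, E→3.
Schedule A@1, B@1, C@5, D@7, E@3: d1:4  d2:4  d3:4  d4:3  d5:5  d6:5  d7:5 — peak 5.
Total technician-days = 30 over 7 days ⇒ peak ≥ ⌈30/7⌉ = 5, so 5 is optimal.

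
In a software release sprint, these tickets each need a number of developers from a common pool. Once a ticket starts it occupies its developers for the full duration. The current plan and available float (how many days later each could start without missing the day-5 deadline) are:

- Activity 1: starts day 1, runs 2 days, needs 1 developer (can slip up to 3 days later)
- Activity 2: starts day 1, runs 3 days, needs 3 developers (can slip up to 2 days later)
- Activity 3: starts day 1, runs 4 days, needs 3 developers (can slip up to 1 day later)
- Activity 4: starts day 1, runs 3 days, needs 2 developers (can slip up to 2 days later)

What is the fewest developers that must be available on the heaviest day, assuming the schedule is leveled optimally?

8

Early-start (Activity 1@1, Activity 2@1, Activity 3@1, Activity 4@1) gives peak 9: d1:9  d2:9  d3:8  d4:3  d5:0.
Shift Activity 4→3.
Schedule Activity 1@1, Activity 2@1, Activity 3@1, Activity 4@3: d1:7  d2:7  d3:8  d4:5  d5:2 — peak 8.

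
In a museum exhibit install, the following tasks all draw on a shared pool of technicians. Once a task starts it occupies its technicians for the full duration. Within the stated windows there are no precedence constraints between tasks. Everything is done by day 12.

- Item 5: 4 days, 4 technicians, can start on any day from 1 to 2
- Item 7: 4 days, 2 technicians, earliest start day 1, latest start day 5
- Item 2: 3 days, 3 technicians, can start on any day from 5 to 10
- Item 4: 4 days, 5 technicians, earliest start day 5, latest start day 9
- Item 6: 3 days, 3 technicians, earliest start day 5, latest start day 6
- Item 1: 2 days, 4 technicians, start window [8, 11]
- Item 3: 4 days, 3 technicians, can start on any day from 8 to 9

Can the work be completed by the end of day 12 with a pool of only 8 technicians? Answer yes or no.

yes

Schedule Item 5@1, Item 7@1, Item 2@8, Item 4@5, Item 6@5, Item 1@11, Item 3@9: d1:6  d2:6  d3:6  d4:6  d5:8  d6:8  d7:8  d8:8  d9:6  d10:6  d11:7  d12:7 — peak 8 ≤ 8.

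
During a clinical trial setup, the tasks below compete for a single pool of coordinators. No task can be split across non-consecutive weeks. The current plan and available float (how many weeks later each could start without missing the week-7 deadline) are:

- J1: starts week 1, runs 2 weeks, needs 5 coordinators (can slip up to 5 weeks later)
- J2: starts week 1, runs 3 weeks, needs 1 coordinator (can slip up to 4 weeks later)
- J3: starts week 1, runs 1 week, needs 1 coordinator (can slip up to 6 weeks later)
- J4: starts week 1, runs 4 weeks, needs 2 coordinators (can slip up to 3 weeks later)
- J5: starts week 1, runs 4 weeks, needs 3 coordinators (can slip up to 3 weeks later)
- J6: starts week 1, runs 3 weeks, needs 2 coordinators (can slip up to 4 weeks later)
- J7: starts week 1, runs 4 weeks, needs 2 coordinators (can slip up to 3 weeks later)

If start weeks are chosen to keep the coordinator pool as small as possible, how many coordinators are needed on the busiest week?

8

Early-start (J1@1, J2@1, J3@1, J4@1, J5@1, J6@1, J7@1) gives peak 16: w1:16  w2:15  w3:10  w4:7  w5:0  w6:0  w7:0.
Shift J3→3, J5→3, J6→5, J7→4.
Schedule J1@1, J2@1, J3@3, J4@1, J5@3, J6@5, J7@4: w1:8  w2:8  w3:7  w4:7  w5:7  w6:7  w7:4 — peak 8.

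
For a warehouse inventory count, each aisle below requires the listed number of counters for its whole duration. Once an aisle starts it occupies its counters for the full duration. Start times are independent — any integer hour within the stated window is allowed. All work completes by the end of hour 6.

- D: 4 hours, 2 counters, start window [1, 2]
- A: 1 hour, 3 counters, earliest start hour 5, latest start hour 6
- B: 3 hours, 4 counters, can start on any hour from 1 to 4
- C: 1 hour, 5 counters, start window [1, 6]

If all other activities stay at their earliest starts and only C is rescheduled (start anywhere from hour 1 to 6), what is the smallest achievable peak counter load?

6

C@1: h1:11  h2:6  h3:6  h4:2  h5:3  h6:0 → peak 11
C@2: h1:6  h2:11  h3:6  h4:2  h5:3  h6:0 → peak 11
C@3: h1:6  h2:6  h3:11  h4:2  h5:3  h6:0 → peak 11
C@4: h1:6  h2:6  h3:6  h4:7  h5:3  h6:0 → peak 7
C@5: h1:6  h2:6  h3:6  h4:2  h5:8  h6:0 → peak 8
C@6: h1:6  h2:6  h3:6  h4:2  h5:3  h6:5 → peak 6
Best is C@6, peak 6.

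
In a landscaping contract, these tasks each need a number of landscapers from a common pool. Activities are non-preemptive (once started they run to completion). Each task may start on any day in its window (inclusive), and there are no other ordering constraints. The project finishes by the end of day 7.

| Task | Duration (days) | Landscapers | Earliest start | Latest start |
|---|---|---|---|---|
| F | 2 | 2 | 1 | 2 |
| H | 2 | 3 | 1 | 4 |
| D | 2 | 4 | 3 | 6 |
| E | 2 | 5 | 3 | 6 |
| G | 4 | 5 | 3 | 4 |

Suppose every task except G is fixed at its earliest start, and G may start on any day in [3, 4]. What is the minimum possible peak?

14

G@3: d1:5  d2:5  d3:14  d4:14  d5:5  d6:5  d7:0 → peak 14
G@4: d1:5  d2:5  d3:9  d4:14  d5:5  d6:5  d7:5 → peak 14
Best is G@3, peak 14.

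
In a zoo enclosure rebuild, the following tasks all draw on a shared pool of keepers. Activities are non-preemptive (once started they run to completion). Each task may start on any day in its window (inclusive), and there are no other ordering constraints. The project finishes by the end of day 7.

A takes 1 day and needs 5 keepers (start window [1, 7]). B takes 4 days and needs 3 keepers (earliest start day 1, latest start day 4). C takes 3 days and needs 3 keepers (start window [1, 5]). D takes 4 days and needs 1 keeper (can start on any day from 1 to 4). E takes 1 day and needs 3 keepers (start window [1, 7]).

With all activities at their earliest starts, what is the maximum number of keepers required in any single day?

15

Early-start schedule: A@1, B@1, C@1, D@1, E@1.
Load per day: day 1: 15, day 2: 7, day 3: 7, day 4: 4, day 5: 0, day 6: 0, day 7: 0.
Peak is 15.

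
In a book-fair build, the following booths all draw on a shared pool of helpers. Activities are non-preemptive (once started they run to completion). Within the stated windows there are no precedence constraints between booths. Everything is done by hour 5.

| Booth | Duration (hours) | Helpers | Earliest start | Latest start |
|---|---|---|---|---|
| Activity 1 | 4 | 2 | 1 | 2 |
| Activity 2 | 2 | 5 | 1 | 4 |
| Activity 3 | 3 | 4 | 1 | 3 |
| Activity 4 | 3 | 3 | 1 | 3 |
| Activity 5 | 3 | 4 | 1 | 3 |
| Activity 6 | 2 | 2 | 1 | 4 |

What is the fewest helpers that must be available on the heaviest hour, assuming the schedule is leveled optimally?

Early-start (Activity 1@1, Activity 2@1, Activity 3@1, Activity 4@1, Activity 5@1, Activity 6@1) gives peak 20: h1:20  h2:20  h3:13  h4:2  h5:0.
Shift Activity 4→3, Activity 5→3.
Schedule Activity 1@1, Activity 2@1, Activity 3@1, Activity 4@3, Activity 5@3, Activity 6@1: h1:13  h2:13  h3:13  h4:9  h5:7 — peak 13.

13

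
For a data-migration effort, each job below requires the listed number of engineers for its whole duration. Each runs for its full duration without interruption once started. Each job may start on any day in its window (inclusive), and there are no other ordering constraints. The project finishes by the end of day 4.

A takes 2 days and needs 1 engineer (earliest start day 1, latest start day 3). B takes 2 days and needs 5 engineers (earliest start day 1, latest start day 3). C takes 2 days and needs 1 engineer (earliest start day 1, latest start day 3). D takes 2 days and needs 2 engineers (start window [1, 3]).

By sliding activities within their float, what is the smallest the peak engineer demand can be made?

Early-start (A@1, B@1, C@1, D@1) gives peak 9: d1:9  d2:9  d3:0  d4:0.
Shift B→3.
Schedule A@1, B@3, C@1, D@1: d1:4  d2:4  d3:5  d4:5 — peak 5.
Total engineer-days = 18 over 4 days ⇒ peak ≥ ⌈18/4⌉ = 5, so 5 is optimal.

5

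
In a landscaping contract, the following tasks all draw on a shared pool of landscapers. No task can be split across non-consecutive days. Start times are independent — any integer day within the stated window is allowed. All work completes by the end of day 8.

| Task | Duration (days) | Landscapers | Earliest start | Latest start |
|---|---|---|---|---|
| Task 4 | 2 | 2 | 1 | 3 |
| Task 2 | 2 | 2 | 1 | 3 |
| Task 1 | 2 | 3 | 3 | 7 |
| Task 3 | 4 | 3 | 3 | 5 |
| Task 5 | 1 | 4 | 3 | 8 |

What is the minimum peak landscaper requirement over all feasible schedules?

6

Early-start (Task 4@1, Task 2@1, Task 1@3, Task 3@3, Task 5@3) gives peak 10: d1:4  d2:4  d3:10  d4:6  d5:3  d6:3  d7:0  d8:0.
Shift Task 5→7.
Schedule Task 4@1, Task 2@1, Task 1@3, Task 3@3, Task 5@7: d1:4  d2:4  d3:6  d4:6  d5:3  d6:3  d7:4  d8:0 — peak 6.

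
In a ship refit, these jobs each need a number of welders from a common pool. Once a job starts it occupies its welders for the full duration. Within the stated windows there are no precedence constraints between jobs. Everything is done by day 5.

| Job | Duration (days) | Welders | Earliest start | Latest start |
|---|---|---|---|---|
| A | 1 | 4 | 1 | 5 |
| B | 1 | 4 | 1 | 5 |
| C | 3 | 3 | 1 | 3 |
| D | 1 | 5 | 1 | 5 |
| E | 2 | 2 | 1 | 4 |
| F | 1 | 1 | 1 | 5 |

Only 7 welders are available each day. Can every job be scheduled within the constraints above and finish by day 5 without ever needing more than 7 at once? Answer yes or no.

Schedule A@1, B@2, C@1, D@4, E@3, F@3: d1:7  d2:7  d3:6  d4:7  d5:0 — peak 7 ≤ 7.

yes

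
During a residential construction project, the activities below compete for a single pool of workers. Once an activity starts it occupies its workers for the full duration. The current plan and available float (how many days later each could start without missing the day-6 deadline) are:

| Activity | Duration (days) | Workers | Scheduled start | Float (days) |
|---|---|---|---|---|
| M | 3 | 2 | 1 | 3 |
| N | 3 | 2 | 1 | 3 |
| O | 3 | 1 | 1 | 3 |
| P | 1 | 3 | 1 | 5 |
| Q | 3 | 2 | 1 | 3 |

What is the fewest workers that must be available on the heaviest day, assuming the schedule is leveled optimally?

5

Early-start (M@1, N@1, O@1, P@1, Q@1) gives peak 10: d1:10  d2:7  d3:7  d4:0  d5:0  d6:0.
Shift P→4, Q→4.
Schedule M@1, N@1, O@1, P@4, Q@4: d1:5  d2:5  d3:5  d4:5  d5:2  d6:2 — peak 5.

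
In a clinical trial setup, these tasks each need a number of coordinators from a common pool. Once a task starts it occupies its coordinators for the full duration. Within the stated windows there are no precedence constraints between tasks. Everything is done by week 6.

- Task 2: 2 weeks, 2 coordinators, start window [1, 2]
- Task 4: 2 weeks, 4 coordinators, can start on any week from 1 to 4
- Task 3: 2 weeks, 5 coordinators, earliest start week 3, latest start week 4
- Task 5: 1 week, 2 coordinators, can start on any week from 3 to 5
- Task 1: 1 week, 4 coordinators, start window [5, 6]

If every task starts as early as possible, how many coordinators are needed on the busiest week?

Early-start schedule: Task 2@1, Task 4@1, Task 3@3, Task 5@3, Task 1@5.
Load per week: week 1: 6, week 2: 6, week 3: 7, week 4: 5, week 5: 4, week 6: 0.
Peak is 7.

7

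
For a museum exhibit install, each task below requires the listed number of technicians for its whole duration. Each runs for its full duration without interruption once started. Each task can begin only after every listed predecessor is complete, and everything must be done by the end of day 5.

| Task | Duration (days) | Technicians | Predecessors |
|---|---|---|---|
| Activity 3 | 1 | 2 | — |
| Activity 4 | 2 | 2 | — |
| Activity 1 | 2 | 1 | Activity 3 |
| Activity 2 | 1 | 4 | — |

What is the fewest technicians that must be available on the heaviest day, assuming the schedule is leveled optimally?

4

Early-start (Activity 3@1, Activity 4@1, Activity 1@2, Activity 2@1) gives peak 8: d1:8  d2:3  d3:1  d4:0  d5:0.
Shift Activity 2→4.
Schedule Activity 3@1, Activity 4@1, Activity 1@2, Activity 2@4: d1:4  d2:3  d3:1  d4:4  d5:0 — peak 4.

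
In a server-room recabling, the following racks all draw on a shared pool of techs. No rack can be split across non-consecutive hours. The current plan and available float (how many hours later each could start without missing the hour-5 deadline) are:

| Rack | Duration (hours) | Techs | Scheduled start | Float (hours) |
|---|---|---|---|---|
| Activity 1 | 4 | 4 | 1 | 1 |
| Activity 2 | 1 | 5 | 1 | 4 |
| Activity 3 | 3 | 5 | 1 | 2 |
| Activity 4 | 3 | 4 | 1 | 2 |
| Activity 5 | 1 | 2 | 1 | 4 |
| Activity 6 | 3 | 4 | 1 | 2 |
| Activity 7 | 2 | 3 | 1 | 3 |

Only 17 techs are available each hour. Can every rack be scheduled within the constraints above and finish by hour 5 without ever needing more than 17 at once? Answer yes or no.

yes

Schedule Activity 1@1, Activity 2@1, Activity 3@1, Activity 4@2, Activity 5@1, Activity 6@2, Activity 7@4: h1:16  h2:17  h3:17  h4:15  h5:3 — peak 17 ≤ 17.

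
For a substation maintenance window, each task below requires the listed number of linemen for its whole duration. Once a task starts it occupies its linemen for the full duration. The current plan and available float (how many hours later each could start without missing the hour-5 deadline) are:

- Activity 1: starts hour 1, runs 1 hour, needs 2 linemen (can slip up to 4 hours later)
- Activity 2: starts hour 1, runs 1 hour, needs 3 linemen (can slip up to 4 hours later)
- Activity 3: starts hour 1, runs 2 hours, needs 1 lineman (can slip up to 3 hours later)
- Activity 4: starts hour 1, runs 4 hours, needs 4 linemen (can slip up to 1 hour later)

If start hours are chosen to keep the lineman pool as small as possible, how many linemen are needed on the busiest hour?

Early-start (Activity 1@1, Activity 2@1, Activity 3@1, Activity 4@1) gives peak 10: h1:10  h2:5  h3:4  h4:4  h5:0.
Shift Activity 3→2, Activity 4→2.
Schedule Activity 1@1, Activity 2@1, Activity 3@2, Activity 4@2: h1:5  h2:5  h3:5  h4:4  h5:4 — peak 5.
Total lineman-hours = 23 over 5 hours ⇒ peak ≥ ⌈23/5⌉ = 5, so 5 is optimal.

5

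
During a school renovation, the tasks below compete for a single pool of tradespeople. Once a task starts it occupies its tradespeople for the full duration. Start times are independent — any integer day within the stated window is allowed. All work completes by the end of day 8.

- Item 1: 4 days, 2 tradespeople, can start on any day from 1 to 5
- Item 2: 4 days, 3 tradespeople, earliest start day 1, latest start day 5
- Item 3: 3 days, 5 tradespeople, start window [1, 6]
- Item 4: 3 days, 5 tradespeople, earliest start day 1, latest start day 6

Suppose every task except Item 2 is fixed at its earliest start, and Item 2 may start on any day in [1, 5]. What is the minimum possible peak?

Item 2@1: d1:15  d2:15  d3:15  d4:5  d5:0  d6:0  d7:0  d8:0 → peak 15
Item 2@2: d1:12  d2:15  d3:15  d4:5  d5:3  d6:0  d7:0  d8:0 → peak 15
Item 2@3: d1:12  d2:12  d3:15  d4:5  d5:3  d6:3  d7:0  d8:0 → peak 15
Item 2@4: d1:12  d2:12  d3:12  d4:5  d5:3  d6:3  d7:3  d8:0 → peak 12
Item 2@5: d1:12  d2:12  d3:12  d4:2  d5:3  d6:3  d7:3  d8:3 → peak 12
Best is Item 2@4, peak 12.

12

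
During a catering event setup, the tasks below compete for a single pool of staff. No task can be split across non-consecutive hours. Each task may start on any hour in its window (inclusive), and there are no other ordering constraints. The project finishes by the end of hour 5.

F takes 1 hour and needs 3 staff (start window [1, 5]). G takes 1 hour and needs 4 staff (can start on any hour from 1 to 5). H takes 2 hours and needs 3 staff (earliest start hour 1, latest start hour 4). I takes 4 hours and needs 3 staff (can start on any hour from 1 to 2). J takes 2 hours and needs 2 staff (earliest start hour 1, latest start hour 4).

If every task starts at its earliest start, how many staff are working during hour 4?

At early start, hour 4 has: I.
Demand: 3 = 3.

3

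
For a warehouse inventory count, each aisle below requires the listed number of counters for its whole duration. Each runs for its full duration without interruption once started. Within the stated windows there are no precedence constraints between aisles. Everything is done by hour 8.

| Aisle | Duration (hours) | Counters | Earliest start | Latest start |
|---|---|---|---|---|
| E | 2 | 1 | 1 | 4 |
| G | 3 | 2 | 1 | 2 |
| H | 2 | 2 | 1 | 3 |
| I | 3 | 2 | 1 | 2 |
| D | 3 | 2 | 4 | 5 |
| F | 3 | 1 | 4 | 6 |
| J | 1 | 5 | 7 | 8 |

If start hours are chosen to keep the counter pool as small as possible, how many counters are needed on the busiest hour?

6

Early-start (E@1, G@1, H@1, I@1, D@4, F@4, J@7) gives peak 7: h1:7  h2:7  h3:4  h4:3  h5:3  h6:3  h7:5  h8:0.
Shift H→3.
Schedule E@1, G@1, H@3, I@1, D@4, F@4, J@7: h1:5  h2:5  h3:6  h4:5  h5:3  h6:3  h7:5  h8:0 — peak 6.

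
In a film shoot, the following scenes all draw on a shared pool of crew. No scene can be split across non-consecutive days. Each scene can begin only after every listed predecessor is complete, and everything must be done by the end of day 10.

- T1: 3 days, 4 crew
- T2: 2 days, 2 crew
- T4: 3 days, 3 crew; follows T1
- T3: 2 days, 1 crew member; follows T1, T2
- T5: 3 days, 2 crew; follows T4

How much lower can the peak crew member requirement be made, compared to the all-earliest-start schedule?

2

Early-start peak: d1:6  d2:6  d3:4  d4:4  d5:4  d6:3  d7:2  d8:2  d9:2  d10:0 ⇒ 6.
Leveled (T1@1, T2@7, T4@4, T3@9, T5@7): d1:4  d2:4  d3:4  d4:3  d5:3  d6:3  d7:4  d8:4  d9:3  d10:1 ⇒ 4.
Reduction 6 − 4 = 2.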